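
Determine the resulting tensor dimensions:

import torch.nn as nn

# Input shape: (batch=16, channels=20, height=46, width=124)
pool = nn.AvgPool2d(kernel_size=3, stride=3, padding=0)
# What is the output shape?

Input shape: (16, 20, 46, 124)
Output shape: (16, 20, 15, 41)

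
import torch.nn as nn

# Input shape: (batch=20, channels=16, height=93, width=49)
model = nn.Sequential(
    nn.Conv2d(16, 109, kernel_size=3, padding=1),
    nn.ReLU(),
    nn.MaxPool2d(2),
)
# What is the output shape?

Input shape: (20, 16, 93, 49)
  -> after Conv2d: (20, 109, 93, 49)
  -> after ReLU: (20, 109, 93, 49)
Output shape: (20, 109, 46, 24)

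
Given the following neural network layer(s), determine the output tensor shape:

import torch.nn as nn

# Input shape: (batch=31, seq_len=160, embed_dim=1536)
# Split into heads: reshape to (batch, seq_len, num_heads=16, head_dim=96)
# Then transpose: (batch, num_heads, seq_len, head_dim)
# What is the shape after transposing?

Input shape: (31, 160, 1536)
  -> after reshape: (31, 160, 16, 96)
Output shape: (31, 16, 160, 96)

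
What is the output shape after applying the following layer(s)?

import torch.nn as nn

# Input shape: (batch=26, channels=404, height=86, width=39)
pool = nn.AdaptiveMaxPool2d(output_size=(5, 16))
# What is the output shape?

Input shape: (26, 404, 86, 39)
Output shape: (26, 404, 5, 16)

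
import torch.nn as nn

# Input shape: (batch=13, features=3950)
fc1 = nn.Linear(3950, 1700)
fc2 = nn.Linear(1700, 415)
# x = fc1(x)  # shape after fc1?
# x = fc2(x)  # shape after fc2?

Input shape: (13, 3950)
  -> after fc1: (13, 1700)
Output shape: (13, 415)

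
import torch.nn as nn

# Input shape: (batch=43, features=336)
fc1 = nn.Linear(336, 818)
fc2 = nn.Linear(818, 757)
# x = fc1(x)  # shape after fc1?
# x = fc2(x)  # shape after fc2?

Input shape: (43, 336)
  -> after fc1: (43, 818)
Output shape: (43, 757)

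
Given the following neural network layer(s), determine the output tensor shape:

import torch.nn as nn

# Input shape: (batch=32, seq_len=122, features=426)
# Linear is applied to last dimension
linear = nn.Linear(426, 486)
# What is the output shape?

Input shape: (32, 122, 426)
Output shape: (32, 122, 486)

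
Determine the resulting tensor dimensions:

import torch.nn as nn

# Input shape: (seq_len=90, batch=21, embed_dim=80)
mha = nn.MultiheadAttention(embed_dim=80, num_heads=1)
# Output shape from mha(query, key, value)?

Input shape: (90, 21, 80)
Output shape: (90, 21, 80)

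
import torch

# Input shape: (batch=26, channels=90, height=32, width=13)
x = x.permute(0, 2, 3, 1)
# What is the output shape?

Input shape: (26, 90, 32, 13)
Output shape: (26, 32, 13, 90)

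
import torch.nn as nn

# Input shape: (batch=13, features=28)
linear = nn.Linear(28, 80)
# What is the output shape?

Input shape: (13, 28)
Output shape: (13, 80)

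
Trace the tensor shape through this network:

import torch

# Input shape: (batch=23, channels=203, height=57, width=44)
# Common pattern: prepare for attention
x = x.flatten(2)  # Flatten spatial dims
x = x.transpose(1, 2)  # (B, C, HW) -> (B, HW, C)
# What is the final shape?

Input shape: (23, 203, 57, 44)
  -> after flatten(2): (23, 203, 2508)
Output shape: (23, 2508, 203)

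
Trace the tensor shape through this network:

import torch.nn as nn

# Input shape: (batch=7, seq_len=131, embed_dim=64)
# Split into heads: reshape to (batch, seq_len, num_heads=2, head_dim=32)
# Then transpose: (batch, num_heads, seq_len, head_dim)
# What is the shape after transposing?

Input shape: (7, 131, 64)
  -> after reshape: (7, 131, 2, 32)
Output shape: (7, 2, 131, 32)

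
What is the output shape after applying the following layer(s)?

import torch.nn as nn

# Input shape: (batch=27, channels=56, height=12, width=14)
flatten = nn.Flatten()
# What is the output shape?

Input shape: (27, 56, 12, 14)
Output shape: (27, 9408)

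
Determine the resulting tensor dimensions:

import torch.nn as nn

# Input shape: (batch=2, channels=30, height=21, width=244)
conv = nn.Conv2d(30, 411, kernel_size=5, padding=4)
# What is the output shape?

Input shape: (2, 30, 21, 244)
Output shape: (2, 411, 25, 248)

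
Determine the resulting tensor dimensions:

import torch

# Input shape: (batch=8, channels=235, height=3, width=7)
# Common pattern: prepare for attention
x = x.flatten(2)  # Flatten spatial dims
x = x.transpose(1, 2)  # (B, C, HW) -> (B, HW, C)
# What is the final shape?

Input shape: (8, 235, 3, 7)
  -> after flatten(2): (8, 235, 21)
Output shape: (8, 21, 235)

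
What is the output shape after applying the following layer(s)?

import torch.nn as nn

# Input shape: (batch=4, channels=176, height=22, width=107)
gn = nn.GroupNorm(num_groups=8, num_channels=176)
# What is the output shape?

Input shape: (4, 176, 22, 107)
Output shape: (4, 176, 22, 107)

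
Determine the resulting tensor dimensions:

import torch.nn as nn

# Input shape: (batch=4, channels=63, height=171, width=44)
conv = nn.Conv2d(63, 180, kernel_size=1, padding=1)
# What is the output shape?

Input shape: (4, 63, 171, 44)
Output shape: (4, 180, 173, 46)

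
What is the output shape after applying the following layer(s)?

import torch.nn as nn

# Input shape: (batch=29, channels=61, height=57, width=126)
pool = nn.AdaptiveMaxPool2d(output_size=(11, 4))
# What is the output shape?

Input shape: (29, 61, 57, 126)
Output shape: (29, 61, 11, 4)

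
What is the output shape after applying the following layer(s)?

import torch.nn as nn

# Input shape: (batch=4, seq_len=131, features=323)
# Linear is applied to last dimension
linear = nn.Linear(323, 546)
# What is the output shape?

Input shape: (4, 131, 323)
Output shape: (4, 131, 546)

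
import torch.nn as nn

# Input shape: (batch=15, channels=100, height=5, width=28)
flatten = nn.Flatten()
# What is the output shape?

Input shape: (15, 100, 5, 28)
Output shape: (15, 14000)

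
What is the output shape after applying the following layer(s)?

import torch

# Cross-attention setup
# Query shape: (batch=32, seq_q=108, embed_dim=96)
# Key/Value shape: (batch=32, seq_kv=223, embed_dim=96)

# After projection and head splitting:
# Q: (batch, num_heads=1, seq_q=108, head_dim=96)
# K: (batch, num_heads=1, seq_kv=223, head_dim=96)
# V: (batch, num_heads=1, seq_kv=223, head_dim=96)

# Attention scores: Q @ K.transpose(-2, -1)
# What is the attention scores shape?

Input shape: (32, 108, 96)
Output shape: (32, 1, 108, 223)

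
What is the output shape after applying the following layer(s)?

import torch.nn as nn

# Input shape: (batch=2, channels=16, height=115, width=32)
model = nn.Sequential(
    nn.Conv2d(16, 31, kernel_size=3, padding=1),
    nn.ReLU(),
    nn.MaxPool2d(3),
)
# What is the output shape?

Input shape: (2, 16, 115, 32)
  -> after Conv2d: (2, 31, 115, 32)
  -> after ReLU: (2, 31, 115, 32)
Output shape: (2, 31, 38, 10)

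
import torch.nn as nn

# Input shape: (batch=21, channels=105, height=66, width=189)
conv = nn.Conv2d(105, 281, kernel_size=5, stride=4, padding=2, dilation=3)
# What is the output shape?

Input shape: (21, 105, 66, 189)
Output shape: (21, 281, 15, 46)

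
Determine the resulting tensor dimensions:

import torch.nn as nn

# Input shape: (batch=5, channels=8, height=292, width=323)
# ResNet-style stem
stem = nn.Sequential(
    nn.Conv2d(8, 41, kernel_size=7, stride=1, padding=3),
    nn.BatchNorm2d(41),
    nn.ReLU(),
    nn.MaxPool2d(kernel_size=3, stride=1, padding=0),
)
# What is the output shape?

Input shape: (5, 8, 292, 323)
  -> after Conv2d 7x7 stride=1: (5, 41, 292, 323)
Output shape: (5, 41, 290, 321)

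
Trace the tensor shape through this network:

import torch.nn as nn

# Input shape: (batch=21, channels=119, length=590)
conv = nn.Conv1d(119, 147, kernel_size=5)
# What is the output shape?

Input shape: (21, 119, 590)
Output shape: (21, 147, 586)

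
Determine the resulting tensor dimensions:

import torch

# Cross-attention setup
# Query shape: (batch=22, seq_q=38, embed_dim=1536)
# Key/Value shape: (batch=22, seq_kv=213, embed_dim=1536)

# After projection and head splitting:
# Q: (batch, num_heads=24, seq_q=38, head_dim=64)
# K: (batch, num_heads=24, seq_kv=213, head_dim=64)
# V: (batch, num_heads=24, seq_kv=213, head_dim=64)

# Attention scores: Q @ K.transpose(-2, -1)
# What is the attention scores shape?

Input shape: (22, 38, 1536)
Output shape: (22, 24, 38, 213)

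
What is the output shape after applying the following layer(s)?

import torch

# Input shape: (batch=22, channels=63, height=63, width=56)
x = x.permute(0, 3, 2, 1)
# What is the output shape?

Input shape: (22, 63, 63, 56)
Output shape: (22, 56, 63, 63)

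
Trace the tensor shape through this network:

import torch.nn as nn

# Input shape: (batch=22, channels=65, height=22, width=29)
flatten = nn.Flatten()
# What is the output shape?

Input shape: (22, 65, 22, 29)
Output shape: (22, 41470)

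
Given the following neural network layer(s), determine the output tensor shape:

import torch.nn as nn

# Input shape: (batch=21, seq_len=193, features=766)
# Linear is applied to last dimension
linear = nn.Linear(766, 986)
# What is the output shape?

Input shape: (21, 193, 766)
Output shape: (21, 193, 986)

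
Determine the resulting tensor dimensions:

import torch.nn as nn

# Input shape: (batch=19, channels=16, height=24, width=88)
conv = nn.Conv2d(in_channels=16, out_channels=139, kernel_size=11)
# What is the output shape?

Input shape: (19, 16, 24, 88)
Output shape: (19, 139, 14, 78)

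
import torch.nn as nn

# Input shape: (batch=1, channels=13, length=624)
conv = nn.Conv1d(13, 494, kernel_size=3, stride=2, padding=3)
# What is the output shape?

Input shape: (1, 13, 624)
Output shape: (1, 494, 314)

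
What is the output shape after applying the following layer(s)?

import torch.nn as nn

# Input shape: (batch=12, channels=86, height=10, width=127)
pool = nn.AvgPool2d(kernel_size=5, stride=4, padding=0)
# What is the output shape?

Input shape: (12, 86, 10, 127)
Output shape: (12, 86, 2, 31)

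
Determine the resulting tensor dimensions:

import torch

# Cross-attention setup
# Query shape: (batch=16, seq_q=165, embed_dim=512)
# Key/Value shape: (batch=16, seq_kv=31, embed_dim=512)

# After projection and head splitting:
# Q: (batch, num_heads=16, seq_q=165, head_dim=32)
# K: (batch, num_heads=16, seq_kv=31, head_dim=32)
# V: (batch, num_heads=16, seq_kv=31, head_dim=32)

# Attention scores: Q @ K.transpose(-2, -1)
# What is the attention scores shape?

Input shape: (16, 165, 512)
Output shape: (16, 16, 165, 31)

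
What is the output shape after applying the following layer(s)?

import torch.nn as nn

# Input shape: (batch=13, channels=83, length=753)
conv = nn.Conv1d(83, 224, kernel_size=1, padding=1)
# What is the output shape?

Input shape: (13, 83, 753)
Output shape: (13, 224, 755)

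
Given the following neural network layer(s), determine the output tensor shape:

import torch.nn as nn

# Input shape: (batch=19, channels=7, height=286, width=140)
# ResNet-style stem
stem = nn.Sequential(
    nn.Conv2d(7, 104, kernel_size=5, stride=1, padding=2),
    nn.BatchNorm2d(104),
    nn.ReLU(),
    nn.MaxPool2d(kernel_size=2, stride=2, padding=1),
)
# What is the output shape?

Input shape: (19, 7, 286, 140)
  -> after Conv2d 5x5 stride=1: (19, 104, 286, 140)
Output shape: (19, 104, 144, 71)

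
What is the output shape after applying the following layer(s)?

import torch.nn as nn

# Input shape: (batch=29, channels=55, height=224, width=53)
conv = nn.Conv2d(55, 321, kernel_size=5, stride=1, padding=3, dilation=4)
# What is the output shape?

Input shape: (29, 55, 224, 53)
Output shape: (29, 321, 214, 43)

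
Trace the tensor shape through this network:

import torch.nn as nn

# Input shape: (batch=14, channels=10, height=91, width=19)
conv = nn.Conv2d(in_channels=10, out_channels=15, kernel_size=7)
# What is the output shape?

Input shape: (14, 10, 91, 19)
Output shape: (14, 15, 85, 13)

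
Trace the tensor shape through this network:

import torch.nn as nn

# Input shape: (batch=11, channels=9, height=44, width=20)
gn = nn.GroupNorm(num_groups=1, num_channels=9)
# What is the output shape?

Input shape: (11, 9, 44, 20)
Output shape: (11, 9, 44, 20)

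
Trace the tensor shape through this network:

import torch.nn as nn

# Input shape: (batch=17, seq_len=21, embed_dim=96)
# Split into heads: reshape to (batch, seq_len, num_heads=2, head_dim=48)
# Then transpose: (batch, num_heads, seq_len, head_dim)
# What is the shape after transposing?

Input shape: (17, 21, 96)
  -> after reshape: (17, 21, 2, 48)
Output shape: (17, 2, 21, 48)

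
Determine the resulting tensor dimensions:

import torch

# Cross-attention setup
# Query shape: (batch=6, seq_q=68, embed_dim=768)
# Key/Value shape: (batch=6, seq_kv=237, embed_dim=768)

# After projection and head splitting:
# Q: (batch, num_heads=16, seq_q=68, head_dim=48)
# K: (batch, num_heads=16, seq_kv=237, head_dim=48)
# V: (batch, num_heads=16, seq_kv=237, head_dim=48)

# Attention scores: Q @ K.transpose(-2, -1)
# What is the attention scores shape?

Input shape: (6, 68, 768)
Output shape: (6, 16, 68, 237)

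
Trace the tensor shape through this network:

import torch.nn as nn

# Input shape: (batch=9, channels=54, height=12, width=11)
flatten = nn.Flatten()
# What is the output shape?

Input shape: (9, 54, 12, 11)
Output shape: (9, 7128)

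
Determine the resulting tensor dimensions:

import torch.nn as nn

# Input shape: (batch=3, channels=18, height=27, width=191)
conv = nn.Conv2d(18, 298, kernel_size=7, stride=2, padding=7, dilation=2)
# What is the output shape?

Input shape: (3, 18, 27, 191)
Output shape: (3, 298, 15, 97)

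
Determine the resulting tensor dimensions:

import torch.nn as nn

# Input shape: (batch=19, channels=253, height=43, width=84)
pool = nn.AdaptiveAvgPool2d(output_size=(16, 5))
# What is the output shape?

Input shape: (19, 253, 43, 84)
Output shape: (19, 253, 16, 5)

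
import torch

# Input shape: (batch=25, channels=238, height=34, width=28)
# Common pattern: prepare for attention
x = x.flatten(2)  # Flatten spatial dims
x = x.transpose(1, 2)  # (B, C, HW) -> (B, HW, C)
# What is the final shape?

Input shape: (25, 238, 34, 28)
  -> after flatten(2): (25, 238, 952)
Output shape: (25, 952, 238)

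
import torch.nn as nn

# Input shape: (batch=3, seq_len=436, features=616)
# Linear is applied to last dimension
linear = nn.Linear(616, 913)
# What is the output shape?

Input shape: (3, 436, 616)
Output shape: (3, 436, 913)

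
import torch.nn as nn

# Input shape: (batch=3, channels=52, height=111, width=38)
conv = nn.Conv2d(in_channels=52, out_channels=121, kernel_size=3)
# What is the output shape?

Input shape: (3, 52, 111, 38)
Output shape: (3, 121, 109, 36)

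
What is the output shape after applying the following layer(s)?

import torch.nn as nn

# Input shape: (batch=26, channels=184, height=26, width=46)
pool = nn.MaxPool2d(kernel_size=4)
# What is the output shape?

Input shape: (26, 184, 26, 46)
Output shape: (26, 184, 6, 11)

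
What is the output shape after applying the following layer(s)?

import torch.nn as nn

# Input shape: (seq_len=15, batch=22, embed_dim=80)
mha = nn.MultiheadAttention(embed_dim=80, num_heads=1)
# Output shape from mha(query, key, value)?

Input shape: (15, 22, 80)
Output shape: (15, 22, 80)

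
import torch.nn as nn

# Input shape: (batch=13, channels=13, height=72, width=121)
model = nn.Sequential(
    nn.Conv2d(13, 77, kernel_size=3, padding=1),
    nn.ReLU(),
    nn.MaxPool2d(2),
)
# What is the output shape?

Input shape: (13, 13, 72, 121)
  -> after Conv2d: (13, 77, 72, 121)
  -> after ReLU: (13, 77, 72, 121)
Output shape: (13, 77, 36, 60)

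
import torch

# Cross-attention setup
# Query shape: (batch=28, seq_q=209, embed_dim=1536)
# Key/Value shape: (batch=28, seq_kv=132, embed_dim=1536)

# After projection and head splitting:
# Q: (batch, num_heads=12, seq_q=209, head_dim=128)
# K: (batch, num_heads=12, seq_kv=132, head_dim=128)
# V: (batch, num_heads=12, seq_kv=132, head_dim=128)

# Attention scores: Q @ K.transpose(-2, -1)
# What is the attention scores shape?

Input shape: (28, 209, 1536)
Output shape: (28, 12, 209, 132)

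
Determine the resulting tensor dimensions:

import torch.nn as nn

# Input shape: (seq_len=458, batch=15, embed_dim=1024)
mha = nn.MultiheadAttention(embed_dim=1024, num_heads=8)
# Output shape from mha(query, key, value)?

Input shape: (458, 15, 1024)
Output shape: (458, 15, 1024)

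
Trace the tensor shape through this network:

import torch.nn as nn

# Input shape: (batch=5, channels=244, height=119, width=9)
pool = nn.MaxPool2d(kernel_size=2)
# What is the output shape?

Input shape: (5, 244, 119, 9)
Output shape: (5, 244, 59, 4)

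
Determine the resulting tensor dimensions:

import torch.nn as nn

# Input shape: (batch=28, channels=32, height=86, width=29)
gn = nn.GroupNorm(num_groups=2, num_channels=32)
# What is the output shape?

Input shape: (28, 32, 86, 29)
Output shape: (28, 32, 86, 29)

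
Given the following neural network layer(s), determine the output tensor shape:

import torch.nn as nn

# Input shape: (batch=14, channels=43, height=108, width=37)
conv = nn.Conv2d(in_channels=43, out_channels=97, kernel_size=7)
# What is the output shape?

Input shape: (14, 43, 108, 37)
Output shape: (14, 97, 102, 31)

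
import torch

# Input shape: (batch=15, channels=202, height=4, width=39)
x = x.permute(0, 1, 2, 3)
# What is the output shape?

Input shape: (15, 202, 4, 39)
Output shape: (15, 202, 4, 39)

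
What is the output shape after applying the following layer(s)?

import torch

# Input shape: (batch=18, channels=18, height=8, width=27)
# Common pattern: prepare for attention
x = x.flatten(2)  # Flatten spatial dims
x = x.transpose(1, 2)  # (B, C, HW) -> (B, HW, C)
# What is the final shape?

Input shape: (18, 18, 8, 27)
  -> after flatten(2): (18, 18, 216)
Output shape: (18, 216, 18)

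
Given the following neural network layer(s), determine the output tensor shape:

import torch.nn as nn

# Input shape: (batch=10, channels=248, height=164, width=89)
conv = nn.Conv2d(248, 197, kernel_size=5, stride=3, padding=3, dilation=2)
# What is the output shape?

Input shape: (10, 248, 164, 89)
Output shape: (10, 197, 54, 29)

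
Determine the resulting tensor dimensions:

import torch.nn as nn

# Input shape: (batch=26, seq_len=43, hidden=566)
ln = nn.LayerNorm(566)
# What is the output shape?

Input shape: (26, 43, 566)
Output shape: (26, 43, 566)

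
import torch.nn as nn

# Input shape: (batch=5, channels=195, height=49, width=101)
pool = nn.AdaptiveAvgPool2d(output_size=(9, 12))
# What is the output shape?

Input shape: (5, 195, 49, 101)
Output shape: (5, 195, 9, 12)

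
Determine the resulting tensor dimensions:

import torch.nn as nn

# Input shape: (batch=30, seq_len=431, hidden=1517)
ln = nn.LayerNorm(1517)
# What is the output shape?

Input shape: (30, 431, 1517)
Output shape: (30, 431, 1517)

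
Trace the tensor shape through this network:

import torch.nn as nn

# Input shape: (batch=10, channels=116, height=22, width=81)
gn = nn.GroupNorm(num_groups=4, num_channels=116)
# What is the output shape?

Input shape: (10, 116, 22, 81)
Output shape: (10, 116, 22, 81)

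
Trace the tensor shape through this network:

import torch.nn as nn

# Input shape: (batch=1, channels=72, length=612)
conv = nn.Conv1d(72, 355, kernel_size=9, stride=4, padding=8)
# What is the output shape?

Input shape: (1, 72, 612)
Output shape: (1, 355, 155)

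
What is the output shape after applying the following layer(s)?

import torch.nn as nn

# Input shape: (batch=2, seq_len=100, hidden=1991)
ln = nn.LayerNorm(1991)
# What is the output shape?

Input shape: (2, 100, 1991)
Output shape: (2, 100, 1991)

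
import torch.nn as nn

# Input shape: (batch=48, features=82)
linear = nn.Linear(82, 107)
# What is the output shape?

Input shape: (48, 82)
Output shape: (48, 107)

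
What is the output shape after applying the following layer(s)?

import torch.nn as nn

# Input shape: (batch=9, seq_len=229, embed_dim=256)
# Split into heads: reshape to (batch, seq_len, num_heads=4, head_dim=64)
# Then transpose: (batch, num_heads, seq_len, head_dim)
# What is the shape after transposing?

Input shape: (9, 229, 256)
  -> after reshape: (9, 229, 4, 64)
Output shape: (9, 4, 229, 64)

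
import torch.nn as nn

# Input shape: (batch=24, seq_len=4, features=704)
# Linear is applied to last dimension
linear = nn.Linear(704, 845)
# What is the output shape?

Input shape: (24, 4, 704)
Output shape: (24, 4, 845)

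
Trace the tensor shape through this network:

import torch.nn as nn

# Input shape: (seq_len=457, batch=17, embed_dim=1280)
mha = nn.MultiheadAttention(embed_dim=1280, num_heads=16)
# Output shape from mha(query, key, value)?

Input shape: (457, 17, 1280)
Output shape: (457, 17, 1280)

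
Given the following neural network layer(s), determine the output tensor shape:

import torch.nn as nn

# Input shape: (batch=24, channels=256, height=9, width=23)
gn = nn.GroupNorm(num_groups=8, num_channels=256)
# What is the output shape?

Input shape: (24, 256, 9, 23)
Output shape: (24, 256, 9, 23)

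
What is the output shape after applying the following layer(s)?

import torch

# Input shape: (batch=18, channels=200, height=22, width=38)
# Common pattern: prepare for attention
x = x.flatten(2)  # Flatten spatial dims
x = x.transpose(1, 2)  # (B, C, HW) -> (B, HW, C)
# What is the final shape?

Input shape: (18, 200, 22, 38)
  -> after flatten(2): (18, 200, 836)
Output shape: (18, 836, 200)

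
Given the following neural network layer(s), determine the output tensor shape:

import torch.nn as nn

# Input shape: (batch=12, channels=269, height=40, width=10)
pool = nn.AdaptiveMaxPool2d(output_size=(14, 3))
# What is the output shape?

Input shape: (12, 269, 40, 10)
Output shape: (12, 269, 14, 3)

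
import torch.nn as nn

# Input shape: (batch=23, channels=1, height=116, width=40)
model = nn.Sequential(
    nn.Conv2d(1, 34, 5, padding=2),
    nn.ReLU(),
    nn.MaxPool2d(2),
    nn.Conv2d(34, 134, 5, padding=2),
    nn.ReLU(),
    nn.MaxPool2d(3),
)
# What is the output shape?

Input shape: (23, 1, 116, 40)
  -> after first Conv2d: (23, 34, 116, 40)
  -> after first MaxPool2d: (23, 34, 58, 20)
  -> after second Conv2d: (23, 134, 58, 20)
Output shape: (23, 134, 19, 6)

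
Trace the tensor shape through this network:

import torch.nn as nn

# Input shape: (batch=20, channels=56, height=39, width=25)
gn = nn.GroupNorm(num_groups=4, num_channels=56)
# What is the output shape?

Input shape: (20, 56, 39, 25)
Output shape: (20, 56, 39, 25)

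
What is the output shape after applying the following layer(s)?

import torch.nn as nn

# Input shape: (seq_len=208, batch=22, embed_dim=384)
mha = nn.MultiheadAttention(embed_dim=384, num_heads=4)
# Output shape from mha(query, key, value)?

Input shape: (208, 22, 384)
Output shape: (208, 22, 384)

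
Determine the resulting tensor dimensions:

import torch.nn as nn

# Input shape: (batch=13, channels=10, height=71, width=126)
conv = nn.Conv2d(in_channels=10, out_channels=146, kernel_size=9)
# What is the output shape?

Input shape: (13, 10, 71, 126)
Output shape: (13, 146, 63, 118)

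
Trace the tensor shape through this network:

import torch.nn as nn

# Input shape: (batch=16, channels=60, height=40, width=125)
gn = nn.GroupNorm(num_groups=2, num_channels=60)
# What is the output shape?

Input shape: (16, 60, 40, 125)
Output shape: (16, 60, 40, 125)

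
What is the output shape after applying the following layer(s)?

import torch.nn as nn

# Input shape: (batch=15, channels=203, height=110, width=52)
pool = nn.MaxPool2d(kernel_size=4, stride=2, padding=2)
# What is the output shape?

Input shape: (15, 203, 110, 52)
Output shape: (15, 203, 56, 27)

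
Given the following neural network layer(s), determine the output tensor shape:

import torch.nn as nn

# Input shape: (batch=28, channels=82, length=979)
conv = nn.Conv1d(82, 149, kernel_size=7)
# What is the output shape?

Input shape: (28, 82, 979)
Output shape: (28, 149, 973)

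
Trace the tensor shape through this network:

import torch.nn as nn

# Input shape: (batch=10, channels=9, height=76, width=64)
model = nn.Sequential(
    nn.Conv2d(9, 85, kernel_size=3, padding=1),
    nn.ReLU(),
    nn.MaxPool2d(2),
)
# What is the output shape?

Input shape: (10, 9, 76, 64)
  -> after Conv2d: (10, 85, 76, 64)
  -> after ReLU: (10, 85, 76, 64)
Output shape: (10, 85, 38, 32)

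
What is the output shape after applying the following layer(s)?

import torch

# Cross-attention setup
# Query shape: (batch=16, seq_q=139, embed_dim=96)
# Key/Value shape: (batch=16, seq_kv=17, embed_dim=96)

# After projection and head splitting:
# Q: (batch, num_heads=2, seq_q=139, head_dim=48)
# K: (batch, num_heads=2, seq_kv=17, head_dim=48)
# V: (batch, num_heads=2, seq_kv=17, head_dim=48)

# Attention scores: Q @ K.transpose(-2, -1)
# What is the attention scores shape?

Input shape: (16, 139, 96)
Output shape: (16, 2, 139, 17)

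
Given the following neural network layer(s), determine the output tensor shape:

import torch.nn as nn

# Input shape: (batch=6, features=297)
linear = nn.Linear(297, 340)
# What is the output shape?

Input shape: (6, 297)
Output shape: (6, 340)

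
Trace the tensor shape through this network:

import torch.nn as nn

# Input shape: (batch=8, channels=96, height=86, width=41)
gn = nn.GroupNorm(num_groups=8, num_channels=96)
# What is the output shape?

Input shape: (8, 96, 86, 41)
Output shape: (8, 96, 86, 41)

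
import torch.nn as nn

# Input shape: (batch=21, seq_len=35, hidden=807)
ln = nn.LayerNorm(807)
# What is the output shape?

Input shape: (21, 35, 807)
Output shape: (21, 35, 807)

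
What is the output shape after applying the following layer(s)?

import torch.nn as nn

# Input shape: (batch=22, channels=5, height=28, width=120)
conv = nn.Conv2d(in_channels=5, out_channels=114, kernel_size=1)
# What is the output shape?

Input shape: (22, 5, 28, 120)
Output shape: (22, 114, 28, 120)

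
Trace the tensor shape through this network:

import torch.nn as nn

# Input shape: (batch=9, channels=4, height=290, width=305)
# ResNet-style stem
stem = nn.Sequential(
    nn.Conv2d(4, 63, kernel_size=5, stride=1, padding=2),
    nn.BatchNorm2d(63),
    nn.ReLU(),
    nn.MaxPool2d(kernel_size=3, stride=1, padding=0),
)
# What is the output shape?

Input shape: (9, 4, 290, 305)
  -> after Conv2d 5x5 stride=1: (9, 63, 290, 305)
Output shape: (9, 63, 288, 303)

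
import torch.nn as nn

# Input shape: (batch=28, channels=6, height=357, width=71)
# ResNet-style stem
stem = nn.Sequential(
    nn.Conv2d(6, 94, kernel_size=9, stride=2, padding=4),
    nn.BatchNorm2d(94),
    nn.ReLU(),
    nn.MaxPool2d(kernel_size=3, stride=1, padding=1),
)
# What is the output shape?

Input shape: (28, 6, 357, 71)
  -> after Conv2d 9x9 stride=2: (28, 94, 179, 36)
Output shape: (28, 94, 179, 36)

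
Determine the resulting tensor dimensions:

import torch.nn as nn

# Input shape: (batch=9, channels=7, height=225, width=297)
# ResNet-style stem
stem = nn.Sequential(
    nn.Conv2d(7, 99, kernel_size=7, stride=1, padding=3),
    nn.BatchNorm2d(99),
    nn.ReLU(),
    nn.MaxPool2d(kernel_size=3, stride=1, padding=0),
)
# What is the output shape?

Input shape: (9, 7, 225, 297)
  -> after Conv2d 7x7 stride=1: (9, 99, 225, 297)
Output shape: (9, 99, 223, 295)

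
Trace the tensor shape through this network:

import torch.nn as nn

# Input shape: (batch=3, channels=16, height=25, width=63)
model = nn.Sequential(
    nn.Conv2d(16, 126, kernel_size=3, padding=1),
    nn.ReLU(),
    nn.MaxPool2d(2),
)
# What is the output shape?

Input shape: (3, 16, 25, 63)
  -> after Conv2d: (3, 126, 25, 63)
  -> after ReLU: (3, 126, 25, 63)
Output shape: (3, 126, 12, 31)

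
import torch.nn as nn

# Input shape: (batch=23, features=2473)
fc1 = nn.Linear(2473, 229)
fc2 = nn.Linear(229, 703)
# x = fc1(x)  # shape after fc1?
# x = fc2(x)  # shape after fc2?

Input shape: (23, 2473)
  -> after fc1: (23, 229)
Output shape: (23, 703)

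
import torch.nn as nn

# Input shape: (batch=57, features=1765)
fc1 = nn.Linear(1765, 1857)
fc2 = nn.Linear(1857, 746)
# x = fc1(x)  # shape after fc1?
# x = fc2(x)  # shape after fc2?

Input shape: (57, 1765)
  -> after fc1: (57, 1857)
Output shape: (57, 746)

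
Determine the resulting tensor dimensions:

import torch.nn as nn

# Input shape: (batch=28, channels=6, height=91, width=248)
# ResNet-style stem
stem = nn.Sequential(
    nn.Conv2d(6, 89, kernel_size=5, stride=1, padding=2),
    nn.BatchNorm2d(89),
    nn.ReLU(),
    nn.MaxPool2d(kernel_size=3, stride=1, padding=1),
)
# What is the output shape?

Input shape: (28, 6, 91, 248)
  -> after Conv2d 5x5 stride=1: (28, 89, 91, 248)
Output shape: (28, 89, 91, 248)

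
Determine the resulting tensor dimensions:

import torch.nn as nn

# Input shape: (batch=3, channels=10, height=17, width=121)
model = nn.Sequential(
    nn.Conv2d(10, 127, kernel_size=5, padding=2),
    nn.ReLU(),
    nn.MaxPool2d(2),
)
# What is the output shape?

Input shape: (3, 10, 17, 121)
  -> after Conv2d: (3, 127, 17, 121)
  -> after ReLU: (3, 127, 17, 121)
Output shape: (3, 127, 8, 60)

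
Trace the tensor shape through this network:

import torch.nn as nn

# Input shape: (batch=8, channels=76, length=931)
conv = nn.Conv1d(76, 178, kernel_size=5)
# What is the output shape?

Input shape: (8, 76, 931)
Output shape: (8, 178, 927)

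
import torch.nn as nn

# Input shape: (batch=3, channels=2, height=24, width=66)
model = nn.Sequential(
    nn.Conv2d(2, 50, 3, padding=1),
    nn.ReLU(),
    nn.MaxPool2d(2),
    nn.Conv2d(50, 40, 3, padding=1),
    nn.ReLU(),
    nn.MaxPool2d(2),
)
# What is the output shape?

Input shape: (3, 2, 24, 66)
  -> after first Conv2d: (3, 50, 24, 66)
  -> after first MaxPool2d: (3, 50, 12, 33)
  -> after second Conv2d: (3, 40, 12, 33)
Output shape: (3, 40, 6, 16)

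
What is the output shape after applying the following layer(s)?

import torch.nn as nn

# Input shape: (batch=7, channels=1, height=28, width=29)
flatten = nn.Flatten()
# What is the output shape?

Input shape: (7, 1, 28, 29)
Output shape: (7, 812)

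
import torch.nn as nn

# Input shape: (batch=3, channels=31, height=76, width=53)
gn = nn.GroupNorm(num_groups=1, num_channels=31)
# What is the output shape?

Input shape: (3, 31, 76, 53)
Output shape: (3, 31, 76, 53)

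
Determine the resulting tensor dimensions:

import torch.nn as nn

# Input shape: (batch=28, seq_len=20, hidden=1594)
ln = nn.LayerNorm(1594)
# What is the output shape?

Input shape: (28, 20, 1594)
Output shape: (28, 20, 1594)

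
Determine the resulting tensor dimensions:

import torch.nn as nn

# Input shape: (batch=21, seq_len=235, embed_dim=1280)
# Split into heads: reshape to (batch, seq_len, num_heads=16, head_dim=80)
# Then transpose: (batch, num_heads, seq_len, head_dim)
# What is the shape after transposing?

Input shape: (21, 235, 1280)
  -> after reshape: (21, 235, 16, 80)
Output shape: (21, 16, 235, 80)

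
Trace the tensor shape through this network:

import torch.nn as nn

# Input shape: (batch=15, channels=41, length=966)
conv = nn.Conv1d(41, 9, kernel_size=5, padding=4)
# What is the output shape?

Input shape: (15, 41, 966)
Output shape: (15, 9, 970)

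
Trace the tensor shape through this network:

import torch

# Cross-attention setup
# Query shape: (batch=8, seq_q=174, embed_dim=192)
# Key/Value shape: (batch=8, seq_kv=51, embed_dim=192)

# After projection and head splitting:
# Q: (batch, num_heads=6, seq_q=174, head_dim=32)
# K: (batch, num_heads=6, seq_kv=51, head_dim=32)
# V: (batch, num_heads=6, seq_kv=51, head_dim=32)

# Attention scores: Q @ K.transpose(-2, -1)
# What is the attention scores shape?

Input shape: (8, 174, 192)
Output shape: (8, 6, 174, 51)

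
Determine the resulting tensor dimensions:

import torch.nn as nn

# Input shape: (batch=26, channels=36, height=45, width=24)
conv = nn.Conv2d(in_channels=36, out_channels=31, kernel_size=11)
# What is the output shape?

Input shape: (26, 36, 45, 24)
Output shape: (26, 31, 35, 14)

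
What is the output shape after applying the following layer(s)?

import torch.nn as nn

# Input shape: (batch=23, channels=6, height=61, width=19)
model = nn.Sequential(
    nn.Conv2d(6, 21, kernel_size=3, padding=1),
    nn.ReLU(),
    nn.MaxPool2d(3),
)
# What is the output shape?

Input shape: (23, 6, 61, 19)
  -> after Conv2d: (23, 21, 61, 19)
  -> after ReLU: (23, 21, 61, 19)
Output shape: (23, 21, 20, 6)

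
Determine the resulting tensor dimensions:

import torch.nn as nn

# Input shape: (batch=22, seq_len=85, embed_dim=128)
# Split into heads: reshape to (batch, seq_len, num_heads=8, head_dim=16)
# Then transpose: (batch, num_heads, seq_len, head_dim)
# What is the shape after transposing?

Input shape: (22, 85, 128)
  -> after reshape: (22, 85, 8, 16)
Output shape: (22, 8, 85, 16)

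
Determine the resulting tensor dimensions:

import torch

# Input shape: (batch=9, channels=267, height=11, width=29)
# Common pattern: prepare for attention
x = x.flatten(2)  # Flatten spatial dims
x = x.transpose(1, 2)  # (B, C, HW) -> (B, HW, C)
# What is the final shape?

Input shape: (9, 267, 11, 29)
  -> after flatten(2): (9, 267, 319)
Output shape: (9, 319, 267)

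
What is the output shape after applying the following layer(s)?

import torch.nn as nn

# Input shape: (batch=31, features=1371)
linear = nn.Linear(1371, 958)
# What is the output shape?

Input shape: (31, 1371)
Output shape: (31, 958)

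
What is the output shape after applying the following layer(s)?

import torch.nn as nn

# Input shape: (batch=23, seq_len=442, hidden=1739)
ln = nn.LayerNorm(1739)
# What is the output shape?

Input shape: (23, 442, 1739)
Output shape: (23, 442, 1739)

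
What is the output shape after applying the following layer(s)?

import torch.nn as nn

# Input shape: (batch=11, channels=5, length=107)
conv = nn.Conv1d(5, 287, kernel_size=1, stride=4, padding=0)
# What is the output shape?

Input shape: (11, 5, 107)
Output shape: (11, 287, 27)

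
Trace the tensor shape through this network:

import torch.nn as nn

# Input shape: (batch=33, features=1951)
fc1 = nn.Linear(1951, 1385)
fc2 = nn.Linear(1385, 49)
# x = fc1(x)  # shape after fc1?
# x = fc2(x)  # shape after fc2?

Input shape: (33, 1951)
  -> after fc1: (33, 1385)
Output shape: (33, 49)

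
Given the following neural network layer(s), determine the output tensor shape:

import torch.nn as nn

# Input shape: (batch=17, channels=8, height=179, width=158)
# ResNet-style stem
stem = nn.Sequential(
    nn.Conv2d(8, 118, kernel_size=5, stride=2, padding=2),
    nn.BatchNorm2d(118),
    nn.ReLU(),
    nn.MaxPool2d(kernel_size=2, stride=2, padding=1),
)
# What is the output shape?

Input shape: (17, 8, 179, 158)
  -> after Conv2d 5x5 stride=2: (17, 118, 90, 79)
Output shape: (17, 118, 46, 40)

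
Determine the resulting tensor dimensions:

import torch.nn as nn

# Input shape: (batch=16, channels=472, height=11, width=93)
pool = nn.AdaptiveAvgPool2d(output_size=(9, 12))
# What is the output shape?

Input shape: (16, 472, 11, 93)
Output shape: (16, 472, 9, 12)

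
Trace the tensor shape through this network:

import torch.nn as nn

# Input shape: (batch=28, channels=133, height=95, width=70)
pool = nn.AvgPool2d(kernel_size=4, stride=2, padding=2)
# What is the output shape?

Input shape: (28, 133, 95, 70)
Output shape: (28, 133, 48, 36)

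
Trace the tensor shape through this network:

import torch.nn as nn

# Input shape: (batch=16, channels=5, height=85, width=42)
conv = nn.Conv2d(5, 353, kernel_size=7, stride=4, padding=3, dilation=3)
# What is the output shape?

Input shape: (16, 5, 85, 42)
Output shape: (16, 353, 19, 8)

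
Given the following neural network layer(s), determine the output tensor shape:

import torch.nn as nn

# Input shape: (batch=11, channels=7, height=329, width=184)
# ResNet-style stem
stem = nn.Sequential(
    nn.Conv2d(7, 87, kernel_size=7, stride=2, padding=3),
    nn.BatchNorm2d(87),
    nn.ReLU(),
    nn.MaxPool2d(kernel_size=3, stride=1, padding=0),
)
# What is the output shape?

Input shape: (11, 7, 329, 184)
  -> after Conv2d 7x7 stride=2: (11, 87, 165, 92)
Output shape: (11, 87, 163, 90)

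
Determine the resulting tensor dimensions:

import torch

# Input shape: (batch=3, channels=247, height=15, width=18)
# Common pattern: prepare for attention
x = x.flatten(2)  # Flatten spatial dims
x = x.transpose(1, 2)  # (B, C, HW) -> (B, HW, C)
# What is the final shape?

Input shape: (3, 247, 15, 18)
  -> after flatten(2): (3, 247, 270)
Output shape: (3, 270, 247)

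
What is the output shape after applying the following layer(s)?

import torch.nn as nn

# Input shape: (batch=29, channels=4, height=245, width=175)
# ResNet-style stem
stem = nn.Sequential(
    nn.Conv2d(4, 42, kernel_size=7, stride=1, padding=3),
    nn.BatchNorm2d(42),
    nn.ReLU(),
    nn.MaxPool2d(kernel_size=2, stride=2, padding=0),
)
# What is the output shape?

Input shape: (29, 4, 245, 175)
  -> after Conv2d 7x7 stride=1: (29, 42, 245, 175)
Output shape: (29, 42, 122, 87)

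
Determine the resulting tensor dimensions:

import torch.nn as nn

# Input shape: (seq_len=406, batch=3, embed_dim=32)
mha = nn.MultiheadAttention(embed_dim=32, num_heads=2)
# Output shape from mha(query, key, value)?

Input shape: (406, 3, 32)
Output shape: (406, 3, 32)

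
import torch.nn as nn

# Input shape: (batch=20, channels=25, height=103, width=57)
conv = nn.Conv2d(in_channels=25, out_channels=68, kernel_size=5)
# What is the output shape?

Input shape: (20, 25, 103, 57)
Output shape: (20, 68, 99, 53)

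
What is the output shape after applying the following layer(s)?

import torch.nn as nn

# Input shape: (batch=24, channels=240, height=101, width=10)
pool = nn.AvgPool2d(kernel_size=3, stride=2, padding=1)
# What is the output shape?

Input shape: (24, 240, 101, 10)
Output shape: (24, 240, 51, 5)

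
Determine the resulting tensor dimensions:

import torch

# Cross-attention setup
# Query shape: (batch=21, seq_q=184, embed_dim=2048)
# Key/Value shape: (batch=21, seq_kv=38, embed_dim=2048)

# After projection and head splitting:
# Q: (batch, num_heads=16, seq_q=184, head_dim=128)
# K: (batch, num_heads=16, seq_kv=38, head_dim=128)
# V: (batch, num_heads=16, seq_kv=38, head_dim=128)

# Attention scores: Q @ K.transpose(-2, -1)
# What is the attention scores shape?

Input shape: (21, 184, 2048)
Output shape: (21, 16, 184, 38)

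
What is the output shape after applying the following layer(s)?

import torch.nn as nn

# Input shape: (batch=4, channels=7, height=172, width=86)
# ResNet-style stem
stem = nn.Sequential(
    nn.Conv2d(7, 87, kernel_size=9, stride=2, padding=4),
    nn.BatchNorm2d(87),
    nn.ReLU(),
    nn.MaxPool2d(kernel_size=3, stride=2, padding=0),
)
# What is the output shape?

Input shape: (4, 7, 172, 86)
  -> after Conv2d 9x9 stride=2: (4, 87, 86, 43)
Output shape: (4, 87, 42, 21)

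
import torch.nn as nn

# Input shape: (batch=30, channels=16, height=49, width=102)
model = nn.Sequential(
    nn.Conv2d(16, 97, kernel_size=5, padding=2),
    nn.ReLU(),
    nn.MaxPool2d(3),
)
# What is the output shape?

Input shape: (30, 16, 49, 102)
  -> after Conv2d: (30, 97, 49, 102)
  -> after ReLU: (30, 97, 49, 102)
Output shape: (30, 97, 16, 34)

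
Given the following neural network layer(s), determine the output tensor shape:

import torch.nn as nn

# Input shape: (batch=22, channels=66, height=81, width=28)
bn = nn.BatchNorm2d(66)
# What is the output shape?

Input shape: (22, 66, 81, 28)
Output shape: (22, 66, 81, 28)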